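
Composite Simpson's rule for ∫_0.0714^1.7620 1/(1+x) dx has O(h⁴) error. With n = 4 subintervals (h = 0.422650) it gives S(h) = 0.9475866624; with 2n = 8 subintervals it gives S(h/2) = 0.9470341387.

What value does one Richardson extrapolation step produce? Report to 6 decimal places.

Leading term ∝ h^4; use weight 16 = 2^4.
16*0.9470341387 − 0.9475866624 = 14.2049595568
Divide by 2^4 − 1 = 15.
(16*0.9470341387 − 0.9475866624)/(16 − 1) = 0.9469973038
Shift from A(h/2): −0.0000368349.

0.946997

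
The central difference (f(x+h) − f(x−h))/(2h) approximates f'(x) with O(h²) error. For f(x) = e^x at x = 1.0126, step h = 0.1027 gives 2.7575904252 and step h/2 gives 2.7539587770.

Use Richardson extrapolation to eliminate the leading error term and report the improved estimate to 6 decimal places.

With r = 2 the leading error scales as h^2, so the weight is 2^2 = 4.
4*2.7539587770 = 11.0158351080; subtract 2.7575904252 → 8.2582446828
Divide by 2^2 − 1 = 3.
Result: 2.7527482276
Gap between inputs: 3.632e-03; correction applied: −0.0012105494.

2.752748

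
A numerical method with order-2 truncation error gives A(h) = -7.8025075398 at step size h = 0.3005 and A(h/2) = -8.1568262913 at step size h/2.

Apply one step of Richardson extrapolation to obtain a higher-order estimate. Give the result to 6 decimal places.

-8.274933

With r = 2 the leading error scales as h^2, so the weight is 2^2 = 4.
Weighted: (-32.6273051652) − (-7.8025075398) = -24.8247976254
R = (-24.8247976254)/3 = -8.2749325418
Gap between inputs: 3.543e-01; correction applied: −0.1181062505.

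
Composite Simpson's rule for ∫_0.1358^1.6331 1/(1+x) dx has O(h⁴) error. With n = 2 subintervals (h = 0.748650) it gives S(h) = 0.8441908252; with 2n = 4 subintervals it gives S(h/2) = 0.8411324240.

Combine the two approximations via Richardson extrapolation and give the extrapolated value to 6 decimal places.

0.840929

Leading term ∝ h^4; use weight 16 = 2^4.
16×0.8411324240 = 13.4581187840; subtract 0.8441908252 → 12.6139279588
12.6139279588 ÷ 15 = 0.8409285306
Shift from A(h/2): −0.0002038934.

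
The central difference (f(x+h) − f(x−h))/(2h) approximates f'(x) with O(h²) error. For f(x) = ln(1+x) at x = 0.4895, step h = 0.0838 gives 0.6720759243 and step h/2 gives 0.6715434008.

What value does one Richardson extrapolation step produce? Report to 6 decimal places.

r = 2: numerator weight 4, denominator 3.
2^2×A(h/2) = 2.6861736032; minus A(h) gives 2.0140976789.
R = 2.0140976789/3 = 0.6713658930
Shift from A(h/2): −0.0001775078.

0.671366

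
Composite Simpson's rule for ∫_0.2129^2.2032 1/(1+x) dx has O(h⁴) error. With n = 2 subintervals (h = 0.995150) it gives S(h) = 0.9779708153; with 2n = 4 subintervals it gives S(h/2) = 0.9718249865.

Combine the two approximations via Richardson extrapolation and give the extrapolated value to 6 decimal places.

0.971415

The method has order 4: 2^4 = 16.
16 × 0.9718249865 = 15.5491997840; 15.5491997840 − 0.9779708153 = 14.5712289687
(16 × 0.9718249865 − 0.9779708153)/(16 − 1) = 0.9714152646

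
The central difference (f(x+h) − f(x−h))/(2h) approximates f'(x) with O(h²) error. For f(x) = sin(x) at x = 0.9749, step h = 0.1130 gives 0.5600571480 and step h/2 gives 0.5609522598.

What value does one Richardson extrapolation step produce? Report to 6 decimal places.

0.561251

Leading term ∝ h^2; use weight 4 = 2^2.
Numerator 4*A(h/2) − A(h) = 4*0.5609522598 − 0.5600571480 = 1.6837518912
Divide by 2^2 − 1 = 3.
1.6837518912 ÷ 3 = 0.5612506304
Gap between inputs: 8.951e-04; correction applied: +0.0002983706.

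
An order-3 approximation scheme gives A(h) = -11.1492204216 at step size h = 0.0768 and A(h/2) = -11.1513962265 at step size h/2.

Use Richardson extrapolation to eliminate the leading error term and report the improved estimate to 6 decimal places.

r = 3: numerator weight 8, denominator 7.
Difference of the inputs: -11.1513962265 − (-11.1492204216) = -0.0021758049
Divide by 2^3 − 1 = 7: (-0.0021758049)/7 = -0.0003108293
R = -11.1513962265 − 0.0003108293 = -11.1517070558

-11.151707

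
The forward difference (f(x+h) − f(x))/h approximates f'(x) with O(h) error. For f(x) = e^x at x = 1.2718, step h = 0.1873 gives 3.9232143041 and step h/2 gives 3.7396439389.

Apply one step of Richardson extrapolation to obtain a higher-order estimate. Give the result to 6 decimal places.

3.556074

Order 1 gives 2^r = 2 and 2^r − 1 = 1.
2 × 3.7396439389 = 7.4792878778; subtract 3.9232143041 → 3.5560735737
3.5560735737 ÷ 1 = 3.5560735737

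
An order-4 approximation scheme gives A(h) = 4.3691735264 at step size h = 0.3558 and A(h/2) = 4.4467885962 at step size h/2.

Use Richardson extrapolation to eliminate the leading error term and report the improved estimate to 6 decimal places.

Order 4 gives 2^r = 16 and 2^r − 1 = 15.
16*4.4467885962 = 71.1486175392; subtract 4.3691735264 → 66.7794440128
Denominator 16 − 1 = 15.
R = 66.7794440128/15 = 4.4519629342

4.451963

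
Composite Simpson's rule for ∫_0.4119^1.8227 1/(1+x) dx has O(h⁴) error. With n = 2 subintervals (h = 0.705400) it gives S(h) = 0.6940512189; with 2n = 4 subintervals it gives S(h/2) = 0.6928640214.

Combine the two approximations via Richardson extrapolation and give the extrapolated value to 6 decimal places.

With r = 4 the leading error scales as h^4, so the weight is 2^4 = 16.
16*0.6928640214 = 11.0858243424; subtract 0.6940512189 → 10.3917731235
(16*0.6928640214 − 0.6940512189)/(16 − 1) = 0.6927848749
Correction |R − A(h/2)| = 7.915e-05; gap |A(h/2) − A(h)| = 1.187e-03.

0.692785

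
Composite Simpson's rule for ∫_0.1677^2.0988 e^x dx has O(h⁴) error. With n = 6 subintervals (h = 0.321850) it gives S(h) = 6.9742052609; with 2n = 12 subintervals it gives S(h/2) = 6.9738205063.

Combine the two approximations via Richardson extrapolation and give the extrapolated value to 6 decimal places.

With r = 4 the leading error scales as h^4, so the weight is 2^4 = 16.
Top: 16(6.9738205063) − (6.9742052609) = 104.6069228399
Denominator 16 − 1 = 15.
Extrapolated: 104.6069228399 / 15 = 6.9737948560
Shift from A(h/2): −0.0000256503.

6.973795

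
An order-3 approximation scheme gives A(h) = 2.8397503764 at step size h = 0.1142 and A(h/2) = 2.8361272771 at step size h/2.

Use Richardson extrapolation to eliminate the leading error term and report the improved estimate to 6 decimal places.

2.835610

Method order is 3; weight 2^3 = 8.
8·2.8361272771 = 22.6890182168; subtract 2.8397503764 → 19.8492678404
Extrapolated: 19.8492678404 / 7 = 2.8356096915
Gap between inputs: 3.623e-03; correction applied: −0.0005175856.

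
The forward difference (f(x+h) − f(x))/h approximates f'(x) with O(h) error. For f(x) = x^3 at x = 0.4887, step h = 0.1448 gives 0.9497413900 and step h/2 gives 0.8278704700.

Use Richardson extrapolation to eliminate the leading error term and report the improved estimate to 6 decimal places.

0.706000

Error is O(h^1); halving h shrinks it by 2^1 = 2.
A(h/2) − A(h) = 0.8278704700 − 0.9497413900 = -0.1218709200
Correction (A(h/2) − A(h))/(2 − 1) = (-0.1218709200)/1 = -0.1218709200
R = A(h/2) + (A(h/2) − A(h))/1 = 0.8278704700 − 0.1218709200 = 0.7059995500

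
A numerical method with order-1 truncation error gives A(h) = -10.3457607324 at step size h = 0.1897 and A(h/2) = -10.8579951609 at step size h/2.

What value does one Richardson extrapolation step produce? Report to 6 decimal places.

-11.370230

Error is O(h^1); halving h shrinks it by 2^1 = 2.
2·(-10.8579951609) − (-10.3457607324) = -11.3702295894
(-11.3702295894) ÷ 1 = -11.3702295894
Shift from A(h/2): −0.5122344285.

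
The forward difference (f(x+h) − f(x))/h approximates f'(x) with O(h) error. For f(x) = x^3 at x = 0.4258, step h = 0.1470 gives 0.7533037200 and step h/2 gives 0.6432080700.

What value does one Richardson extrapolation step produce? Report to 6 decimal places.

0.533112

Error is O(h^1); halving h shrinks it by 2^1 = 2.
Difference of the inputs: 0.6432080700 − 0.7533037200 = -0.1100956500
Correction (A(h/2) − A(h))/(2 − 1) = (-0.1100956500)/1 = -0.1100956500
R = A(h/2) + (A(h/2) − A(h))/1 = 0.6432080700 − 0.1100956500 = 0.5331124200
Shift from A(h/2): −0.1100956500.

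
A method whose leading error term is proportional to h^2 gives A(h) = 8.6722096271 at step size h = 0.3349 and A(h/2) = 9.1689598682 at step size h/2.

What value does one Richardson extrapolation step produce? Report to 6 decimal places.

Method order is 2; weight 2^2 = 4.
4·9.1689598682 = 36.6758394728; subtract 8.6722096271 → 28.0036298457
Divide by 2^2 − 1 = 3.
Result: 9.3345432819

9.334543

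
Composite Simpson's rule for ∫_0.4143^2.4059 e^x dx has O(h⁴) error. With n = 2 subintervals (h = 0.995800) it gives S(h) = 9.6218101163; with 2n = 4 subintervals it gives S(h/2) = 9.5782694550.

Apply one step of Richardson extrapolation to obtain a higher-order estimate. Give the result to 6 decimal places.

With r = 4 the leading error scales as h^4, so the weight is 2^4 = 16.
16 × 9.5782694550 − 9.6218101163 = 143.6305011637
(16 × 9.5782694550 − 9.6218101163)/(16 − 1) = 9.5753667442
Gap between inputs: 4.354e-02; correction applied: −0.0029027108.

9.575367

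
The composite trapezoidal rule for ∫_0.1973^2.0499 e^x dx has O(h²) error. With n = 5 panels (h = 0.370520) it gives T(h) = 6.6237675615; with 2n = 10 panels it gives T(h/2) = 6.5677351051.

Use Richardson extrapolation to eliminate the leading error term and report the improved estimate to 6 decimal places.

6.549058

Order 2 gives 2^r = 4 and 2^r − 1 = 3.
4*6.5677351051 = 26.2709404204; 26.2709404204 − 6.6237675615 = 19.6471728589
Denominator 4 − 1 = 3.
So the Richardson estimate is 6.5490576196.
Correction |R − A(h/2)| = 1.868e-02; gap |A(h/2) − A(h)| = 5.603e-02.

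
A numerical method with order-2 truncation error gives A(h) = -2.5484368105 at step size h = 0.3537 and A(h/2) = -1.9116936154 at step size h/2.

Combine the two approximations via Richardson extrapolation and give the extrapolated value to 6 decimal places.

-1.699446

The method has order 2: 2^2 = 4.
Numerator 4 × A(h/2) − A(h) = 4 × (-1.9116936154) − (-2.5484368105) = -5.0983376511
(-5.0983376511) ÷ 3 = -1.6994458837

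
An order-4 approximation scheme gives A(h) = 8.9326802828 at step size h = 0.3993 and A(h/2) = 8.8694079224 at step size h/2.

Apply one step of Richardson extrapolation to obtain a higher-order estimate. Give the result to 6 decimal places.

8.865190

Method order is 4; weight 2^4 = 16.
16×8.8694079224 − 8.9326802828 = 132.9778464756
(16×8.8694079224 − 8.9326802828)/(16 − 1) = 8.8651897650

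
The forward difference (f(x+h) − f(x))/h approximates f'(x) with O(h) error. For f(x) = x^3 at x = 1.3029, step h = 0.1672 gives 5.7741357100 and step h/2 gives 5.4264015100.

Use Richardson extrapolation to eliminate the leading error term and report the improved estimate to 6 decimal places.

The method has order 1: 2^1 = 2.
A(h/2) − A(h) = 5.4264015100 − 5.7741357100 = -0.3477342000
Divide by 2^1 − 1 = 1: (-0.3477342000)/1 = -0.3477342000
R = 5.4264015100 − 0.3477342000 = 5.0786673100

5.078667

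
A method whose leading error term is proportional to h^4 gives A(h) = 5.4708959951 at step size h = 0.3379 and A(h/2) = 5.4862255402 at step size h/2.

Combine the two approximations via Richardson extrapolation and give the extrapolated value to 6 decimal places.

Error is O(h^4); halving h shrinks it by 2^4 = 16.
16*5.4862255402 = 87.7796086432; 87.7796086432 − 5.4708959951 = 82.3087126481
(16*5.4862255402 − 5.4708959951)/(16 − 1) = 5.4872475099

5.487248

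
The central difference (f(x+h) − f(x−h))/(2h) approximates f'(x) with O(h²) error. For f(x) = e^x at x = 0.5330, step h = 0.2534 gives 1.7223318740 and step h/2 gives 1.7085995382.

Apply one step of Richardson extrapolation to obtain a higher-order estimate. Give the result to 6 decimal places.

1.704022

The method has order 2: 2^2 = 4.
4 × 1.7085995382 − 1.7223318740 = 5.1120662788
Divide by 2^2 − 1 = 3.
Extrapolated: 5.1120662788 / 3 = 1.7040220929
Gap between inputs: 1.373e-02; correction applied: −0.0045774453.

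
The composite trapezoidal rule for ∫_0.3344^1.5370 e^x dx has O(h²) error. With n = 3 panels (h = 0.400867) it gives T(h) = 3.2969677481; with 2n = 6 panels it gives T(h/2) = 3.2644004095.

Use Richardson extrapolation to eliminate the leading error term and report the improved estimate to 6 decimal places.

3.253545

Method order is 2; weight 2^2 = 4.
Top: 4(3.2644004095) − (3.2969677481) = 9.7606338899
Denominator 4 − 1 = 3.
R = 9.7606338899/3 = 3.2535446300
Shift from A(h/2): −0.0108557795.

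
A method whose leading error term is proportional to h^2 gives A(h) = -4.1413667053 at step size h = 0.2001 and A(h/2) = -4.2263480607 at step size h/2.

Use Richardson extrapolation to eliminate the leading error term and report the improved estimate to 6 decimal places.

-4.254675

Order 2 gives 2^r = 4 and 2^r − 1 = 3.
4×(-4.2263480607) = -16.9053922428; (-16.9053922428) − (-4.1413667053) = -12.7640255375
R = (-12.7640255375)/3 = -4.2546751792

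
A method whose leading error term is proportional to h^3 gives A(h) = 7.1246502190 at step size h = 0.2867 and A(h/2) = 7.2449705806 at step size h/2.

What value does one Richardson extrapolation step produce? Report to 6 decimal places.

7.262159

r = 3: numerator weight 8, denominator 7.
8×7.2449705806 = 57.9597646448; subtract 7.1246502190 → 50.8351144258
Denominator 8 − 1 = 7.
R = 50.8351144258/7 = 7.2621592037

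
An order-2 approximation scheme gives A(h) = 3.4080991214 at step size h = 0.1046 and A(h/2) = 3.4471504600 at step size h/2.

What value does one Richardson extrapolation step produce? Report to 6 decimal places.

3.460168

r = 2: numerator weight 4, denominator 3.
4 × 3.4471504600 − 3.4080991214 = 10.3805027186
Divide by 2^2 − 1 = 3.
Extrapolated: 10.3805027186 / 3 = 3.4601675729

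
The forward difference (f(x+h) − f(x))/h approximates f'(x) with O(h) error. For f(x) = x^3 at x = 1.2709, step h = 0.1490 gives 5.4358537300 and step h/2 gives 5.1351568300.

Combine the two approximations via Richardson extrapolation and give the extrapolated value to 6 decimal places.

r = 1, so 2^r = 2.
Difference of the inputs: 5.1351568300 − 5.4358537300 = -0.3006969000
Correction (A(h/2) − A(h))/(2 − 1) = (-0.3006969000)/1 = -0.3006969000
R = 5.1351568300 − 0.3006969000 = 4.8344599300
Gap between inputs: 3.007e-01; correction applied: −0.3006969000.

4.834460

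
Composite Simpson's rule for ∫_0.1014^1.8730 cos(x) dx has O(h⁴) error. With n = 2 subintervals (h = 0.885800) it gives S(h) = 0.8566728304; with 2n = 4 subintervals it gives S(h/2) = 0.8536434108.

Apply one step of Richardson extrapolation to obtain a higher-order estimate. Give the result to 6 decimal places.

0.853441

Leading term ∝ h^4; use weight 16 = 2^4.
Numerator 16*A(h/2) − A(h) = 16*0.8536434108 − 0.8566728304 = 12.8016217424
Denominator 16 − 1 = 15.
(16*0.8536434108 − 0.8566728304)/(16 − 1) = 0.8534414495
Correction |R − A(h/2)| = 2.020e-04; gap |A(h/2) − A(h)| = 3.029e-03.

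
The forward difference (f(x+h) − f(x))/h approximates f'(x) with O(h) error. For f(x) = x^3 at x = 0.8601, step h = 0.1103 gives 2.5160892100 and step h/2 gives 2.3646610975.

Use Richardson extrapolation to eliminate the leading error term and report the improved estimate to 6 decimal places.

2.213233

Error is O(h^1); halving h shrinks it by 2^1 = 2.
Weighted: 4.7293221950 − 2.5160892100 = 2.2132329850
(2 × 2.3646610975 − 2.5160892100)/(2 − 1) = 2.2132329850
Shift from A(h/2): −0.1514281125.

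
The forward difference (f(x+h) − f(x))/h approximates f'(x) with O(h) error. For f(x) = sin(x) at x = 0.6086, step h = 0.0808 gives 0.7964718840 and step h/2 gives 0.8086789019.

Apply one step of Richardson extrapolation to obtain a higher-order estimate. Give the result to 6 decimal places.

0.820886

Error is O(h^1); halving h shrinks it by 2^1 = 2.
2 × 0.8086789019 − 0.7964718840 = 0.8208859198
R = 0.8208859198/1 = 0.8208859198
Gap between inputs: 1.221e-02; correction applied: +0.0122070179.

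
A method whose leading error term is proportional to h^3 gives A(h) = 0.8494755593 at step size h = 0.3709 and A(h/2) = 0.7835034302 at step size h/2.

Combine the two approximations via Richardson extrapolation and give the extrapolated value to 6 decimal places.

Method order is 3; weight 2^3 = 8.
Numerator 8·A(h/2) − A(h) = 8·0.7835034302 − 0.8494755593 = 5.4185518823
5.4185518823 ÷ 7 = 0.7740788403
Correction |R − A(h/2)| = 9.425e-03; gap |A(h/2) − A(h)| = 6.597e-02.

0.774079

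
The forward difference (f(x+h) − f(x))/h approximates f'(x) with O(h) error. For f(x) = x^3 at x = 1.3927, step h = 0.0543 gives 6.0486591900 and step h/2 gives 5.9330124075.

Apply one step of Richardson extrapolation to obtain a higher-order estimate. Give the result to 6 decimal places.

Error is O(h^1); halving h shrinks it by 2^1 = 2.
Weighted: 11.8660248150 − 6.0486591900 = 5.8173656250
5.8173656250 ÷ 1 = 5.8173656250

5.817366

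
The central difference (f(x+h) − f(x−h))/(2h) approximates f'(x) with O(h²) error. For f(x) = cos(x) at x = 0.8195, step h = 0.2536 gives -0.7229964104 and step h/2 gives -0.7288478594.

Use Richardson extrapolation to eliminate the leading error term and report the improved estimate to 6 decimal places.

-0.730798

Error is O(h^2); halving h shrinks it by 2^2 = 4.
Top: 4(-0.7288478594) − (-0.7229964104) = -2.1923950272
Extrapolated: (-2.1923950272) / 3 = -0.7307983424
Shift from A(h/2): −0.0019504830.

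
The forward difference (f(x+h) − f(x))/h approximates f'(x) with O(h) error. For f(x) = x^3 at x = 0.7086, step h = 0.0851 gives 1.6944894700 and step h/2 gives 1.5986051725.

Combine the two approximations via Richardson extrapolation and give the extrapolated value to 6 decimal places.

Error is O(h^1); halving h shrinks it by 2^1 = 2.
2^1 × A(h/2) = 3.1972103450; minus A(h) gives 1.5027208750.
Denominator 2 − 1 = 1.
(2 × 1.5986051725 − 1.6944894700)/(2 − 1) = 1.5027208750
Shift from A(h/2): −0.0958842975.

1.502721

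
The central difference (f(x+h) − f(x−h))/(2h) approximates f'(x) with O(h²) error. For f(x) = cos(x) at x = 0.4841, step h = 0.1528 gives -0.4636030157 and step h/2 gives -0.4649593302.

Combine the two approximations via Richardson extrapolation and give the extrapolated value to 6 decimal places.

-0.465411

Leading term ∝ h^2; use weight 4 = 2^2.
Numerator 4·A(h/2) − A(h) = 4·(-0.4649593302) − (-0.4636030157) = -1.3962343051
Extrapolated: (-1.3962343051) / 3 = -0.4654114350
Correction |R − A(h/2)| = 4.521e-04; gap |A(h/2) − A(h)| = 1.356e-03.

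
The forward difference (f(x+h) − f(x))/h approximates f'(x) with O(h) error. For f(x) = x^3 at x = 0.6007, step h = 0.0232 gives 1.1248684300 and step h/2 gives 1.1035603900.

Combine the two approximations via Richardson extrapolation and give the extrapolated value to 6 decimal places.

Leading term ∝ h^1; use weight 2 = 2^1.
2*1.1035603900 − 1.1248684300 = 1.0822523500
Denominator 2 − 1 = 1.
Result: 1.0822523500
Correction |R − A(h/2)| = 2.131e-02; gap |A(h/2) − A(h)| = 2.131e-02.

1.082252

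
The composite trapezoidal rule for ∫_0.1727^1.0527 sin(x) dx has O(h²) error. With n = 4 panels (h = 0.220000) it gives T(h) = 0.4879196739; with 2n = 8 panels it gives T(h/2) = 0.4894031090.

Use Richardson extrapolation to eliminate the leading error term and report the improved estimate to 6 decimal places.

0.489898

The method has order 2: 2^2 = 4.
Weighted: 1.9576124360 − 0.4879196739 = 1.4696927621
1.4696927621 ÷ 3 = 0.4898975874
Shift from A(h/2): +0.0004944784.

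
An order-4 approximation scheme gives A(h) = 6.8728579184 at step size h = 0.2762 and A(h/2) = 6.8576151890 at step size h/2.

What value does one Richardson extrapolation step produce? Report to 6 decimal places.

r = 4: numerator weight 16, denominator 15.
Top: 16(6.8576151890) − (6.8728579184) = 102.8489851056
(16×6.8576151890 − 6.8728579184)/(16 − 1) = 6.8565990070

6.856599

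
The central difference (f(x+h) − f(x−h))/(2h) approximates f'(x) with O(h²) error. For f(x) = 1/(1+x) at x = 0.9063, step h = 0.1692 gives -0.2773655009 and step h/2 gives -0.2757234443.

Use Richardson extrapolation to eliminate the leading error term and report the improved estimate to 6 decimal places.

The method has order 2: 2^2 = 4.
A(h/2) − A(h) = -0.2757234443 − (-0.2773655009) = 0.0016420566
Divide by 2^2 − 1 = 3: 0.0016420566/3 = 0.0005473522
R = -0.2757234443 + 0.0005473522 = -0.2751760921
Gap between inputs: 1.642e-03; correction applied: +0.0005473522.

-0.275176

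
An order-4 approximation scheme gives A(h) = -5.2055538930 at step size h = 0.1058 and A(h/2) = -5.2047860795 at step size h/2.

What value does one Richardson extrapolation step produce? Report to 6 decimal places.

-5.204735

Error is O(h^4); halving h shrinks it by 2^4 = 16.
Top: 16(-5.2047860795) − (-5.2055538930) = -78.0710233790
Denominator 16 − 1 = 15.
(-78.0710233790) ÷ 15 = -5.2047348919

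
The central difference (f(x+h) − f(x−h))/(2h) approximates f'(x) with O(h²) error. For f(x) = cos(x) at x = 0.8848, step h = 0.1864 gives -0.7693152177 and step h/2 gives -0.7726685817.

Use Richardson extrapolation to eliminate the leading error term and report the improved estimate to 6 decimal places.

Order 2 gives 2^r = 4 and 2^r − 1 = 3.
4 × (-0.7726685817) − (-0.7693152177) = -2.3213591091
Denominator 4 − 1 = 3.
So the Richardson estimate is -0.7737863697.

-0.773786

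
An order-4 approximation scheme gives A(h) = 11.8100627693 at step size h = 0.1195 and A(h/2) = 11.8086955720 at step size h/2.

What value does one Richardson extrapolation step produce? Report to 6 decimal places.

11.808604

Leading term ∝ h^4; use weight 16 = 2^4.
16*11.8086955720 − 11.8100627693 = 177.1290663827
Divide by 2^4 − 1 = 15.
So the Richardson estimate is 11.8086044255.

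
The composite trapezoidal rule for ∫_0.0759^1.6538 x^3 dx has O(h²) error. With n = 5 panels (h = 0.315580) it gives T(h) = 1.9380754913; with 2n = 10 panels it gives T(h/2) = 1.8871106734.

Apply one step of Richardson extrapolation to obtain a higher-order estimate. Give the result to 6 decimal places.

1.870122

Method order is 2; weight 2^2 = 4.
Weighted: 7.5484426936 − 1.9380754913 = 5.6103672023
Extrapolated: 5.6103672023 / 3 = 1.8701224008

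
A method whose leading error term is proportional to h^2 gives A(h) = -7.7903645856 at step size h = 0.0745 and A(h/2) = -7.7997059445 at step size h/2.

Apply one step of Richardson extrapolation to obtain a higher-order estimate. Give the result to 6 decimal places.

Error is O(h^2); halving h shrinks it by 2^2 = 4.
2^2×A(h/2) = -31.1988237780; minus A(h) gives -23.4084591924.
Denominator 4 − 1 = 3.
(-23.4084591924) ÷ 3 = -7.8028197308
Shift from A(h/2): −0.0031137863.

-7.802820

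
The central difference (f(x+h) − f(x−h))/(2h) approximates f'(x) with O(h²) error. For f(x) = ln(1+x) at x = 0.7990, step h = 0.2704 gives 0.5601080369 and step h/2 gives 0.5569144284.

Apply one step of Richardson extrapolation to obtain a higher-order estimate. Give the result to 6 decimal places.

0.555850

The method has order 2: 2^2 = 4.
Weighted: 2.2276577136 − 0.5601080369 = 1.6675496767
Extrapolated: 1.6675496767 / 3 = 0.5558498922
Correction |R − A(h/2)| = 1.065e-03; gap |A(h/2) − A(h)| = 3.194e-03.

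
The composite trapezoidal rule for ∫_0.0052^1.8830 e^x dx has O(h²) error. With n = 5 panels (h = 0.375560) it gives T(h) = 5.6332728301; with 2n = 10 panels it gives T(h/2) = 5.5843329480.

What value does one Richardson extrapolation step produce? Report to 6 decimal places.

5.568020

Order 2 gives 2^r = 4 and 2^r − 1 = 3.
Numerator 4·A(h/2) − A(h) = 4·5.5843329480 − 5.6332728301 = 16.7040589619
Denominator 4 − 1 = 3.
So the Richardson estimate is 5.5680196540.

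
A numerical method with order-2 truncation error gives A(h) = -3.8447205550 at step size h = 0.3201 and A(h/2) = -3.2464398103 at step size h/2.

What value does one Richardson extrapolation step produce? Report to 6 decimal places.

Leading term ∝ h^2; use weight 4 = 2^2.
4×(-3.2464398103) = -12.9857592412; subtract (-3.8447205550) → -9.1410386862
Denominator 4 − 1 = 3.
So the Richardson estimate is -3.0470128954.

-3.047013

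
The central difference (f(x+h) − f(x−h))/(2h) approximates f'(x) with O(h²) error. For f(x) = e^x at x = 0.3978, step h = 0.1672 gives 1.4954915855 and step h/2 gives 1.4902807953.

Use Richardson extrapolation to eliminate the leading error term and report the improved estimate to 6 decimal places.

r = 2, so 2^r = 4.
Difference of the inputs: 1.4902807953 − 1.4954915855 = -0.0052107902
Divide by 2^2 − 1 = 3: (-0.0052107902)/3 = -0.0017369301
R = A(h/2) + (A(h/2) − A(h))/3 = 1.4902807953 − 0.0017369301 = 1.4885438652

1.488544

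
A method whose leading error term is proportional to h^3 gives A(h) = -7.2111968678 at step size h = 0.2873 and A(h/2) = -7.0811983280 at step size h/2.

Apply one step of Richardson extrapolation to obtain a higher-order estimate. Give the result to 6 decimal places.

The method has order 3: 2^3 = 8.
8 × (-7.0811983280) − (-7.2111968678) = -49.4383897562
Denominator 8 − 1 = 7.
Result: -7.0626271080
Shift from A(h/2): +0.0185712200.

-7.062627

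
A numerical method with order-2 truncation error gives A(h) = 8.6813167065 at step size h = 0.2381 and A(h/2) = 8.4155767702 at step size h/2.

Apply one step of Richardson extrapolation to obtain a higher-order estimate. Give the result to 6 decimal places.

Leading term ∝ h^2; use weight 4 = 2^2.
Top: 4(8.4155767702) − (8.6813167065) = 24.9809903743
Divide by 2^2 − 1 = 3.
R = 24.9809903743/3 = 8.3269967914
Shift from A(h/2): −0.0885799788.

8.326997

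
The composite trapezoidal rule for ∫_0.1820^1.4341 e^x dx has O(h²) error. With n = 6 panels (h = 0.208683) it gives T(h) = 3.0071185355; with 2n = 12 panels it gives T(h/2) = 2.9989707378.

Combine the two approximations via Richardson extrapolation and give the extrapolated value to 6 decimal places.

2.996255

r = 2, so 2^r = 4.
Top: 4(2.9989707378) − (3.0071185355) = 8.9887644157
R = 8.9887644157/3 = 2.9962548052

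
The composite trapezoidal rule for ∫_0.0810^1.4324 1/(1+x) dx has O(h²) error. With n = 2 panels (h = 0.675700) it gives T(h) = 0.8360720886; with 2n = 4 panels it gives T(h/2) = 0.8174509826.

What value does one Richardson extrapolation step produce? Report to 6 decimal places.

r = 2: numerator weight 4, denominator 3.
4*0.8174509826 = 3.2698039304; subtract 0.8360720886 → 2.4337318418
Denominator 4 − 1 = 3.
R = 2.4337318418/3 = 0.8112439473

0.811244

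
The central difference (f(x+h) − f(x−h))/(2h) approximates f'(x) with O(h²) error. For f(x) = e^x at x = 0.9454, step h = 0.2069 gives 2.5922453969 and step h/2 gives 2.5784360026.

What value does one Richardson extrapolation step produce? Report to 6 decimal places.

Order 2 gives 2^r = 4 and 2^r − 1 = 3.
4·2.5784360026 − 2.5922453969 = 7.7214986135
Divide by 2^2 − 1 = 3.
Extrapolated: 7.7214986135 / 3 = 2.5738328712

2.573833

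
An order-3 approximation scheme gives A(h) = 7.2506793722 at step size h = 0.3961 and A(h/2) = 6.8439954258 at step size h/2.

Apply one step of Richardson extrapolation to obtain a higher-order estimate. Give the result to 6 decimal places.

Method order is 3; weight 2^3 = 8.
Difference of the inputs: 6.8439954258 − 7.2506793722 = -0.4066839464
Correction (A(h/2) − A(h))/(8 − 1) = (-0.4066839464)/7 = -0.0580977066
R = 6.8439954258 − 0.0580977066 = 6.7858977192
Shift from A(h/2): −0.0580977066.

6.785898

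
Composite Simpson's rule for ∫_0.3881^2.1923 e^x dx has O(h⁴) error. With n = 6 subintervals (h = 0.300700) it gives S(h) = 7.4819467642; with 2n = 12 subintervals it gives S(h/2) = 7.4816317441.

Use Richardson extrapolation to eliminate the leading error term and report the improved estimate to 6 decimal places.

Leading term ∝ h^4; use weight 16 = 2^4.
16 × 7.4816317441 = 119.7061079056; 119.7061079056 − 7.4819467642 = 112.2241611414
Denominator 16 − 1 = 15.
Result: 7.4816107428

7.481611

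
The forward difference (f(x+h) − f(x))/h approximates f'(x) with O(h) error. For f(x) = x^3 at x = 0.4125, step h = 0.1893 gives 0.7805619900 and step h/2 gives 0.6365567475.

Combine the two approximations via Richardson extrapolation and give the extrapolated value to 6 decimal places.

0.492552

r = 1: numerator weight 2, denominator 1.
2 × 0.6365567475 = 1.2731134950; 1.2731134950 − 0.7805619900 = 0.4925515050
(2 × 0.6365567475 − 0.7805619900)/(2 − 1) = 0.4925515050
Shift from A(h/2): −0.1440052425.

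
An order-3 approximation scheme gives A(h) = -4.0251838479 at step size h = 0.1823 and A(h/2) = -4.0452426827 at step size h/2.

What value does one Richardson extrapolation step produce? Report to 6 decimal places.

-4.048108

The method has order 3: 2^3 = 8.
8·(-4.0452426827) = -32.3619414616; subtract (-4.0251838479) → -28.3367576137
(-28.3367576137) ÷ 7 = -4.0481082305
Gap between inputs: 2.006e-02; correction applied: −0.0028655478.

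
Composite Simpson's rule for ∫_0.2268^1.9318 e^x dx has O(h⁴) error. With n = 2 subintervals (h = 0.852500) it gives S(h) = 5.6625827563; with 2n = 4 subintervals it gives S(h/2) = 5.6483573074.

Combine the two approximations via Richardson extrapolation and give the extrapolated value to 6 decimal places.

5.647409

The method has order 4: 2^4 = 16.
Top: 16(5.6483573074) − (5.6625827563) = 84.7111341621
84.7111341621 ÷ 15 = 5.6474089441
Shift from A(h/2): −0.0009483633.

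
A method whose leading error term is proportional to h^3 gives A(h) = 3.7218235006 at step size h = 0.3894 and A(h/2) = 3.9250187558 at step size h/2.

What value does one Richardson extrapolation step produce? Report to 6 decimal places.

3.954047

With r = 3 the leading error scales as h^3, so the weight is 2^3 = 8.
8*3.9250187558 = 31.4001500464; subtract 3.7218235006 → 27.6783265458
Denominator 8 − 1 = 7.
(8*3.9250187558 − 3.7218235006)/(8 − 1) = 3.9540466494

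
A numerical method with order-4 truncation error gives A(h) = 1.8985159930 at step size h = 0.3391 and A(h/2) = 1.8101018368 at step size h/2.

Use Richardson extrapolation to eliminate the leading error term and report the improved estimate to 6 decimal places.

Leading term ∝ h^4; use weight 16 = 2^4.
Weighted: 28.9616293888 − 1.8985159930 = 27.0631133958
Divide by 2^4 − 1 = 15.
R = 27.0631133958/15 = 1.8042075597
Correction |R − A(h/2)| = 5.894e-03; gap |A(h/2) − A(h)| = 8.841e-02.

1.804208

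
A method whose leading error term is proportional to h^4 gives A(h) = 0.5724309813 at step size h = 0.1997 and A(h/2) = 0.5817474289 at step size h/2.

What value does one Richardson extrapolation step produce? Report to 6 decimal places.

0.582369

Order 4 gives 2^r = 16 and 2^r − 1 = 15.
Weighted: 9.3079588624 − 0.5724309813 = 8.7355278811
Extrapolated: 8.7355278811 / 15 = 0.5823685254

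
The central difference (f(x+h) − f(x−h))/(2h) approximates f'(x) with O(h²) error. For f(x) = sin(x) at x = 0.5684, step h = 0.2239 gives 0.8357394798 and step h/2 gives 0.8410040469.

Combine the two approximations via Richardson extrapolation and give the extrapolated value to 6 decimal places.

0.842759

Method order is 2; weight 2^2 = 4.
4×0.8410040469 = 3.3640161876; subtract 0.8357394798 → 2.5282767078
Extrapolated: 2.5282767078 / 3 = 0.8427589026
Correction |R − A(h/2)| = 1.755e-03; gap |A(h/2) − A(h)| = 5.265e-03.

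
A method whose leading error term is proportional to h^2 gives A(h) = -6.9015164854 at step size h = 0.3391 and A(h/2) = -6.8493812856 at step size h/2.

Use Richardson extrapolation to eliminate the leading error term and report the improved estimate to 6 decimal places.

-6.832003

With r = 2 the leading error scales as h^2, so the weight is 2^2 = 4.
2^2*A(h/2) = -27.3975251424; minus A(h) gives -20.4960086570.
Divide by 2^2 − 1 = 3.
(-20.4960086570) ÷ 3 = -6.8320028857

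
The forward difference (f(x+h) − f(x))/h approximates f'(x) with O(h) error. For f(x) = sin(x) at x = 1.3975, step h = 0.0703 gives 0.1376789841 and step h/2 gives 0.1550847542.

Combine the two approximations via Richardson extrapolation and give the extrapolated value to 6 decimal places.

Method order is 1; weight 2^1 = 2.
2×0.1550847542 = 0.3101695084; 0.3101695084 − 0.1376789841 = 0.1724905243
Denominator 2 − 1 = 1.
0.1724905243 ÷ 1 = 0.1724905243
Correction |R − A(h/2)| = 1.741e-02; gap |A(h/2) − A(h)| = 1.741e-02.

0.172491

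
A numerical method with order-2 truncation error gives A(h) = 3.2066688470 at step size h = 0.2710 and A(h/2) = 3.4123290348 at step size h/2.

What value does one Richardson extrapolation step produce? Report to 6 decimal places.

3.480882

Method order is 2; weight 2^2 = 4.
Top: 4(3.4123290348) − (3.2066688470) = 10.4426472922
Denominator 4 − 1 = 3.
(4 × 3.4123290348 − 3.2066688470)/(4 − 1) = 3.4808824307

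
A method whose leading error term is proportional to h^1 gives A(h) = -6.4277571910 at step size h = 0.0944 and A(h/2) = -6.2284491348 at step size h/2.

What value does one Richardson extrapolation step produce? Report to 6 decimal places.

-6.029141

r = 1, so 2^r = 2.
A(h/2) − A(h) = -6.2284491348 − (-6.4277571910) = 0.1993080562
Divide by 2^1 − 1 = 1: 0.1993080562/1 = 0.1993080562
R = -6.2284491348 + 0.1993080562 = -6.0291410786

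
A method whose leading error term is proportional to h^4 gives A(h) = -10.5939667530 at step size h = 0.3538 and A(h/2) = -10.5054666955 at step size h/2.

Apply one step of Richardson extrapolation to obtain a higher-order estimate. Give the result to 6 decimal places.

-10.499567

r = 4, so 2^r = 16.
16 × (-10.5054666955) − (-10.5939667530) = -157.4935003750
Denominator 16 − 1 = 15.
(-157.4935003750) ÷ 15 = -10.4995666917
Gap between inputs: 8.850e-02; correction applied: +0.0059000038.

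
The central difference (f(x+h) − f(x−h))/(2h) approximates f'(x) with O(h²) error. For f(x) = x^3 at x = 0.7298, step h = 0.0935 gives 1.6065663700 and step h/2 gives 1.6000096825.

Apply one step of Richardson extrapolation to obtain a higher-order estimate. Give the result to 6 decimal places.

r = 2: numerator weight 4, denominator 3.
2^2*A(h/2) = 6.4000387300; minus A(h) gives 4.7934723600.
R = 4.7934723600/3 = 1.5978241200
Correction |R − A(h/2)| = 2.186e-03; gap |A(h/2) − A(h)| = 6.557e-03.

1.597824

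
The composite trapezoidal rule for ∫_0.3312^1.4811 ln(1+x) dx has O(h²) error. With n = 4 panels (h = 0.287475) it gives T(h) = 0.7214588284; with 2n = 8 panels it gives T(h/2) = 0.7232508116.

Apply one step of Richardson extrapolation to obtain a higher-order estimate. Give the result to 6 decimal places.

The method has order 2: 2^2 = 4.
Weighted: 2.8930032464 − 0.7214588284 = 2.1715444180
Denominator 4 − 1 = 3.
(4*0.7232508116 − 0.7214588284)/(4 − 1) = 0.7238481393

0.723848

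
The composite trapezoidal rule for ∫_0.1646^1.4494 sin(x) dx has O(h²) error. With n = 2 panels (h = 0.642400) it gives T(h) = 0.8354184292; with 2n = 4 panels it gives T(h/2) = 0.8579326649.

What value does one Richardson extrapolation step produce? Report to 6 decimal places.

0.865437

Order 2 gives 2^r = 4 and 2^r − 1 = 3.
4·0.8579326649 − 0.8354184292 = 2.5963122304
2.5963122304 ÷ 3 = 0.8654374101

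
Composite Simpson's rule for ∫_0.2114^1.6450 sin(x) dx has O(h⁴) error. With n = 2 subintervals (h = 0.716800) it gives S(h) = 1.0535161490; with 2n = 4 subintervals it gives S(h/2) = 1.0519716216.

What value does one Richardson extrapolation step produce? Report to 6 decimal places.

1.051869

Order 4 gives 2^r = 16 and 2^r − 1 = 15.
Numerator 16 × A(h/2) − A(h) = 16 × 1.0519716216 − 1.0535161490 = 15.7780297966
R = 15.7780297966/15 = 1.0518686531
Correction |R − A(h/2)| = 1.030e-04; gap |A(h/2) − A(h)| = 1.545e-03.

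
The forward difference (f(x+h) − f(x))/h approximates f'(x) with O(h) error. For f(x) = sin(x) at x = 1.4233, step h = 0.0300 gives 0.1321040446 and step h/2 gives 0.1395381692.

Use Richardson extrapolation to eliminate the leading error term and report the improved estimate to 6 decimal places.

0.146972

r = 1: numerator weight 2, denominator 1.
2×0.1395381692 = 0.2790763384; subtract 0.1321040446 → 0.1469722938
Extrapolated: 0.1469722938 / 1 = 0.1469722938
Gap between inputs: 7.434e-03; correction applied: +0.0074341246.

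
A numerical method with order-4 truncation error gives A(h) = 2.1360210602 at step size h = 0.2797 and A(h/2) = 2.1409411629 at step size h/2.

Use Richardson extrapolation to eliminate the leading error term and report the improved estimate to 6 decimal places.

Method order is 4; weight 2^4 = 16.
16*2.1409411629 = 34.2550586064; 34.2550586064 − 2.1360210602 = 32.1190375462
32.1190375462 ÷ 15 = 2.1412691697

2.141269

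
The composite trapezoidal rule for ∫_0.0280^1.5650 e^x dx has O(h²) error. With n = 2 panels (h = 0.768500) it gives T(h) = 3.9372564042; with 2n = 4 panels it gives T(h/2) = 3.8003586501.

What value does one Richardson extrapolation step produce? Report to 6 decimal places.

3.754726

The method has order 2: 2^2 = 4.
2^2 × A(h/2) = 15.2014346004; minus A(h) gives 11.2641781962.
R = 11.2641781962/3 = 3.7547260654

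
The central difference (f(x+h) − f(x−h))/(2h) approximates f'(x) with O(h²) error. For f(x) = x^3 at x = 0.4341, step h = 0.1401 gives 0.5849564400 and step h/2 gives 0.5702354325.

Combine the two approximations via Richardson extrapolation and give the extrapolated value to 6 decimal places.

With r = 2 the leading error scales as h^2, so the weight is 2^2 = 4.
Difference of the inputs: 0.5702354325 − 0.5849564400 = -0.0147210075
Divide by 2^2 − 1 = 3: (-0.0147210075)/3 = -0.0049070025
R = A(h/2) + (A(h/2) − A(h))/3 = 0.5702354325 − 0.0049070025 = 0.5653284300
Correction |R − A(h/2)| = 4.907e-03; gap |A(h/2) − A(h)| = 1.472e-02.

0.565328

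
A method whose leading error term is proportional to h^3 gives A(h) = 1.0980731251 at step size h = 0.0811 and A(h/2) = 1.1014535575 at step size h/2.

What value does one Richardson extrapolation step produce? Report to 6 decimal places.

Method order is 3; weight 2^3 = 8.
Numerator 8×A(h/2) − A(h) = 8×1.1014535575 − 1.0980731251 = 7.7135553349
(8×1.1014535575 − 1.0980731251)/(8 − 1) = 1.1019364764
Correction |R − A(h/2)| = 4.829e-04; gap |A(h/2) − A(h)| = 3.380e-03.

1.101936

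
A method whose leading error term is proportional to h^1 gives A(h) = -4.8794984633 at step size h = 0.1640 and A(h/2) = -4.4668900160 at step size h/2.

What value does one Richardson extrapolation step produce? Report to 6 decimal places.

-4.054282

Method order is 1; weight 2^1 = 2.
Top: 2(-4.4668900160) − (-4.8794984633) = -4.0542815687
R = (-4.0542815687)/1 = -4.0542815687
Correction |R − A(h/2)| = 4.126e-01; gap |A(h/2) − A(h)| = 4.126e-01.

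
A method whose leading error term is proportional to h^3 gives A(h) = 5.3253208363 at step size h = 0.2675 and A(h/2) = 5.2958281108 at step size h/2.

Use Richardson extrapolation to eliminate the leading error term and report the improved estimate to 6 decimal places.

With r = 3 the leading error scales as h^3, so the weight is 2^3 = 8.
Weighted: 42.3666248864 − 5.3253208363 = 37.0413040501
R = 37.0413040501/7 = 5.2916148643

5.291615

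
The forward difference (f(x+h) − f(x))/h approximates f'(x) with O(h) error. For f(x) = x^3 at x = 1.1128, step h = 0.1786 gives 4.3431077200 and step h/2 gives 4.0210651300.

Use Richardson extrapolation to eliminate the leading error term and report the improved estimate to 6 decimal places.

r = 1: numerator weight 2, denominator 1.
Top: 2(4.0210651300) − (4.3431077200) = 3.6990225400
Denominator 2 − 1 = 1.
So the Richardson estimate is 3.6990225400.

3.699023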